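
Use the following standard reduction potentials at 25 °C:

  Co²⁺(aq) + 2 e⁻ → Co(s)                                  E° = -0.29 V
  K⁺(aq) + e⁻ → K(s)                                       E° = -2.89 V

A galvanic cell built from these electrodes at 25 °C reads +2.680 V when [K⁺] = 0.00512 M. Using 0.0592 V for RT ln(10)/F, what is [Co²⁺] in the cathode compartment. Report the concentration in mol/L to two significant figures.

0.013 M

Co²⁺/Co is the cathode, K⁺/K the anode: E°cell = +2.60 V, n = 2.
Overall reaction: Co²⁺(aq) + 2 K(s) → Co(s) + 2 K⁺(aq); Q = [K⁺]^2/[Co²⁺]^1.
From E = E° − (0.0592/n) log Q: log Q = (E° − E)·n/0.0592 = (+2.60 − (+2.680))·2/0.0592 = -2.7027.
So 1·log[Co²⁺] = 2·log(0.00512) − log Q = -4.5815 − (-2.7027) = -1.8788; [Co²⁺] = 10^(-1.8788) ≈ 0.013 M.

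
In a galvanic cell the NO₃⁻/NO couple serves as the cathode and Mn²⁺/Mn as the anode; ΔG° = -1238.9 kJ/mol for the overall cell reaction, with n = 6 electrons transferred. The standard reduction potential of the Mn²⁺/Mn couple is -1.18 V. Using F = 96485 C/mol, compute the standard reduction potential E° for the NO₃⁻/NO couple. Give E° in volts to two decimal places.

+0.96 V

E°cell = −ΔG°/(nF) = −(-1238.9×10³)/((6)(96485)) = +2.140 V.
Since NO₃⁻/NO is the cathode and Mn²⁺/Mn the anode, E°cell = E°(NO₃⁻/NO) − E°(Mn²⁺/Mn).
So E°(NO₃⁻/NO) = E°cell + E°(Mn²⁺/Mn) = +2.140 + (-1.18) = +0.96 V.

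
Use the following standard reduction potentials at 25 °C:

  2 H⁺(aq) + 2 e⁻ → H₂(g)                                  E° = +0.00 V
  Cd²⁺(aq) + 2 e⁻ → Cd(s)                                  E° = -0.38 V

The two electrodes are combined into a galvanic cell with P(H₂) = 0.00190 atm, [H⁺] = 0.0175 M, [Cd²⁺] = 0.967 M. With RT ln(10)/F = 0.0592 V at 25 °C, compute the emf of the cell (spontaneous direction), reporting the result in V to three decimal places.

H⁺/H₂ is the cathode (higher E°), Cd²⁺/Cd the anode: E°cell = +0.00 − (-0.38) = +0.38 V, n = 2.
Overall: 2 H⁺(aq) + Cd(s) → H₂(g) + Cd²⁺(aq)
Q = P(H₂)·[Cd²⁺] / ([H⁺]^2); log Q = 0.778.
E = E° − (0.0592/n) log Q = +0.38 − (0.0592/2)(0.778) = +0.357 V.

+0.357 V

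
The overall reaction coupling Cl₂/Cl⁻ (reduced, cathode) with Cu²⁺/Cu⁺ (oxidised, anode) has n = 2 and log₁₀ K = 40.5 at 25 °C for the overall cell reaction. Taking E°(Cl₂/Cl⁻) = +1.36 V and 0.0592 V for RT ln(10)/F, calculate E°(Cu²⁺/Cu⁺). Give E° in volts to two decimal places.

E°cell = (0.0592/n)·log K = (0.0592/2)(40.5) = +1.199 V.
Since Cl₂/Cl⁻ is the cathode and Cu²⁺/Cu⁺ the anode, E°cell = E°(Cl₂/Cl⁻) − E°(Cu²⁺/Cu⁺).
So E°(Cu²⁺/Cu⁺) = E°(Cl₂/Cl⁻) − E°cell = (+1.36) − (+1.199) = +0.16 V.

+0.16 V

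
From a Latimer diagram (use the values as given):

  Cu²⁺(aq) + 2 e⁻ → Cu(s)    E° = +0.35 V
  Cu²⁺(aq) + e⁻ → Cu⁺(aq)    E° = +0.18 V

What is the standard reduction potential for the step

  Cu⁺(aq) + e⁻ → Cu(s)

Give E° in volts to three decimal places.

+0.520 V

Sequential free energies add, so n₃E°₃ = n₁E°₁ + n₂E°₂.
With n₃ = 2, and the known step contributing 1×(+0.18) V, the unknown satisfies 1·E° = 2×(+0.35) − 1×(+0.18) = +0.520.
E° = +0.520 / 1 = +0.520 V.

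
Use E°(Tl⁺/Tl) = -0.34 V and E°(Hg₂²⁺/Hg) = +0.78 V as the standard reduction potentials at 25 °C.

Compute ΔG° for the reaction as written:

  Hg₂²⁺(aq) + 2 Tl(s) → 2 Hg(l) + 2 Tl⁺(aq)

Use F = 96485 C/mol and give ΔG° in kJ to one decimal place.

As written, Hg₂²⁺/Hg is reduced (cathode) and Tl⁺/Tl is oxidised (anode), so E°cell = (+0.78) − (-0.34) = +1.12 V.
Balancing electrons gives n = 2.
ΔG° = −nFE° = −(2)(96485)(+1.12) = -216,126 J = -216.1 kJ.

-216.1 kJ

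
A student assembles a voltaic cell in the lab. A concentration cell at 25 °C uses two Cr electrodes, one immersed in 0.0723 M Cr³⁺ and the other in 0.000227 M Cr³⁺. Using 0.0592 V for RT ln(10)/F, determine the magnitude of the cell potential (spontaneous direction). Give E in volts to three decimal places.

+0.049 V

For a concentration cell E°cell = 0. The 0.0723 M side is the cathode (reduction is favoured where [Cr³⁺] is higher).
With n = 3, E = −(0.0592/3) log([Cr³⁺]ₐₙ/[Cr³⁺]꜀ₐₜ) = −(0.0592/3) log(0.000227/0.0723) = −(0.0592/3)(-2.503) = +0.049 V.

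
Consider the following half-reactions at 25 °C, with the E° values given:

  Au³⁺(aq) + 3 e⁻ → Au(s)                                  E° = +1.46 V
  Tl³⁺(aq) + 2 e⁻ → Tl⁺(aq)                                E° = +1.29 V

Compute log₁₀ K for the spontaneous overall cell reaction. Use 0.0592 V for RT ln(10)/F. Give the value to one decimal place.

Cathode: Au³⁺/Au; anode: Tl³⁺/Tl⁺. E°cell = +0.17 V, n = 6.
log K = nE°cell / 0.0592 = (6)(+0.17) / 0.0592 = 17.2.

17.2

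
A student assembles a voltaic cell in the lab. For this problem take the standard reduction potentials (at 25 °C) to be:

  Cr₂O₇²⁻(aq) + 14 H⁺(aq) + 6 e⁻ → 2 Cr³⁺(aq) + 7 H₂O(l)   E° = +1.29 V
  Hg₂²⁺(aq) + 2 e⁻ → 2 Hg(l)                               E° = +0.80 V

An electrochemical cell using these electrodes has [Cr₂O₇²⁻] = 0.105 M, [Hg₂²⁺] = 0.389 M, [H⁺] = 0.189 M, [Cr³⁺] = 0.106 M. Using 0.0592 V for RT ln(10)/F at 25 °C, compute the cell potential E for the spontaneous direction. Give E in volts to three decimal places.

Cr₂O₇²⁻/Cr³⁺ is the cathode (higher E°), Hg₂²⁺/Hg the anode: E°cell = +1.29 − (+0.80) = +0.49 V, n = 6.
Overall: Cr₂O₇²⁻(aq) + 14 H⁺(aq) + 6 Hg(l) → 2 Cr³⁺(aq) + 7 H₂O(l) + 3 Hg₂²⁺(aq)
Q = [Cr³⁺]^2·[Hg₂²⁺]^3 / ([Cr₂O₇²⁻]·[H⁺]^14); log Q = 7.929.
E = E° − (0.0592/n) log Q = +0.49 − (0.0592/6)(7.929) = +0.412 V.

+0.412 V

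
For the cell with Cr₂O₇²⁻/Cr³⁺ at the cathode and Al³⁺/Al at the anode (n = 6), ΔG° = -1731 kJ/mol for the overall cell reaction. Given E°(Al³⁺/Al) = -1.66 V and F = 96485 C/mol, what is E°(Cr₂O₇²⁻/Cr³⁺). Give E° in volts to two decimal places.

E°cell = −ΔG°/(nF) = −(-1731×10³)/((6)(96485)) = +2.990 V.
Since Cr₂O₇²⁻/Cr³⁺ is the cathode and Al³⁺/Al the anode, E°cell = E°(Cr₂O₇²⁻/Cr³⁺) − E°(Al³⁺/Al).
So E°(Cr₂O₇²⁻/Cr³⁺) = E°cell + E°(Al³⁺/Al) = +2.990 + (-1.66) = +1.33 V.

+1.33 V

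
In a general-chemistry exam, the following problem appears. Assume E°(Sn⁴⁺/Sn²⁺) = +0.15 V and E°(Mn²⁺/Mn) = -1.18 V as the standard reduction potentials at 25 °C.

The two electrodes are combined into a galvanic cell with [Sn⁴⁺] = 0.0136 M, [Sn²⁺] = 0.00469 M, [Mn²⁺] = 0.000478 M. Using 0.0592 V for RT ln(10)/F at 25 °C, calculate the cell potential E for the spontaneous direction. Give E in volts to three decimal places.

+1.442 V

Sn⁴⁺/Sn²⁺ is the cathode (higher E°), Mn²⁺/Mn the anode: E°cell = +0.15 − (-1.18) = +1.33 V, n = 2.
Overall: Sn⁴⁺(aq) + Mn(s) → Sn²⁺(aq) + Mn²⁺(aq)
Q = [Sn²⁺]·[Mn²⁺] / ([Sn⁴⁺]); log Q = -3.783.
E = E° − (0.0592/n) log Q = +1.33 − (0.0592/2)(-3.783) = +1.442 V.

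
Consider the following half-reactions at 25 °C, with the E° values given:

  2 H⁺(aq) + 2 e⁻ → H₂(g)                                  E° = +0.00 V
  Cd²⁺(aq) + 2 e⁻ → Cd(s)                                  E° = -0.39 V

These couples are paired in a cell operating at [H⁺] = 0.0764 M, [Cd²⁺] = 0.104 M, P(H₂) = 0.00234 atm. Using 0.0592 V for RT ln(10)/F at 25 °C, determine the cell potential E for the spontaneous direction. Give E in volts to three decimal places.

H⁺/H₂ is the cathode (higher E°), Cd²⁺/Cd the anode: E°cell = +0.00 − (-0.39) = +0.39 V, n = 2.
Overall: 2 H⁺(aq) + Cd(s) → H₂(g) + Cd²⁺(aq)
Q = P(H₂)·[Cd²⁺] / ([H⁺]^2); log Q = -1.380.
E = E° − (0.0592/n) log Q = +0.39 − (0.0592/2)(-1.380) = +0.431 V.

+0.431 V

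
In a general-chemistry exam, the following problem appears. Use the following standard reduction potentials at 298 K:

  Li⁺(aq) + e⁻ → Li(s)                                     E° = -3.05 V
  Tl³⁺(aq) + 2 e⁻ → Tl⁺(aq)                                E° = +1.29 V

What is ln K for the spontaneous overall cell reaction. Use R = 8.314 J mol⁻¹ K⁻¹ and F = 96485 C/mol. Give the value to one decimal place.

Cathode: Tl³⁺/Tl⁺; anode: Li⁺/Li. E°cell = (+1.29) − (-3.05) = +4.34 V, with n = 2.
ΔG° = −nFE° = −RT ln K, so ln K = nFE°/(RT) = (2)(96485)(+4.34) / ((8.314)(298)) = 338.028.

338.0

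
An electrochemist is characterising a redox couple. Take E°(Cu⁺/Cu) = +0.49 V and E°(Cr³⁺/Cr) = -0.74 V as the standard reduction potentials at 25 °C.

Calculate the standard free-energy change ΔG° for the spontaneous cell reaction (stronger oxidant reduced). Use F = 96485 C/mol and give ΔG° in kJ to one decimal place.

-356.0 kJ

Cu⁺/Cu (E° = +0.49 V) is the cathode; Cr³⁺/Cr (E° = -0.74 V) is the anode, so E°cell = +1.23 V.
Balancing electrons gives n = 3 (lcm of 1 and 3).
ΔG° = −nFE° = −(3)(96485)(+1.23) = -356,030 J = -356.0 kJ.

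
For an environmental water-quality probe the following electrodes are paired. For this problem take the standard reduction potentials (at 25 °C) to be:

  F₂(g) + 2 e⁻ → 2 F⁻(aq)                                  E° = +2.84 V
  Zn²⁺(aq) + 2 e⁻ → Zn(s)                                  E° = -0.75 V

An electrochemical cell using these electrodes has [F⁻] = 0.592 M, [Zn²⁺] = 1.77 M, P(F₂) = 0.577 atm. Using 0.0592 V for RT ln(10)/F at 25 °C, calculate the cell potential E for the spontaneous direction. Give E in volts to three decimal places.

+3.589 V

F₂/F⁻ is the cathode (higher E°), Zn²⁺/Zn the anode: E°cell = +2.84 − (-0.75) = +3.59 V, n = 2.
Overall: F₂(g) + Zn(s) → 2 F⁻(aq) + Zn²⁺(aq)
Q = [F⁻]^2·[Zn²⁺] / (P(F₂)); log Q = 0.031.
E = E° − (0.0592/n) log Q = +3.59 − (0.0592/2)(0.031) = +3.589 V.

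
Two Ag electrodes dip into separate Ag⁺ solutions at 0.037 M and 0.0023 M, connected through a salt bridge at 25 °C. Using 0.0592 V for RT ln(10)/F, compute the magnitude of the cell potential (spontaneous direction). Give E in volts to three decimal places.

For a concentration cell E°cell = 0. The 0.037 M side is the cathode (reduction is favoured where [Ag⁺] is higher).
With n = 1, E = −(0.0592/1) log([Ag⁺]ₐₙ/[Ag⁺]꜀ₐₜ) = −(0.0592/1) log(0.0023/0.037) = −(0.0592/1)(-1.206) = +0.071 V.

+0.071 V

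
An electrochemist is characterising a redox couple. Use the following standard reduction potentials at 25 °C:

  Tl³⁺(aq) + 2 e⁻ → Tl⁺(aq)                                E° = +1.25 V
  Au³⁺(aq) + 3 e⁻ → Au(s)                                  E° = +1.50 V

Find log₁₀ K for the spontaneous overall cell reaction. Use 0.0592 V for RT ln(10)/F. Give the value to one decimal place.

25.3

Cathode: Au³⁺/Au; anode: Tl³⁺/Tl⁺. E°cell = +0.25 V, n = 6.
log K = nE°cell / 0.0592 = (6)(+0.25) / 0.0592 = 25.3.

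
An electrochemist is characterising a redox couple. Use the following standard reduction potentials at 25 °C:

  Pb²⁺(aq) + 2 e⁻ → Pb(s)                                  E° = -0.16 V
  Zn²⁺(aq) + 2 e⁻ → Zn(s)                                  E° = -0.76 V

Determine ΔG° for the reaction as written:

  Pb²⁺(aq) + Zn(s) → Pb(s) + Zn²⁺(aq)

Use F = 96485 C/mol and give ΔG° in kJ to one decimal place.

-115.8 kJ

As written, Pb²⁺/Pb is reduced (cathode) and Zn²⁺/Zn is oxidised (anode), so E°cell = (-0.16) − (-0.76) = +0.60 V.
Balancing electrons gives n = 2.
ΔG° = −nFE° = −(2)(96485)(+0.60) = -115,782 J = -115.8 kJ.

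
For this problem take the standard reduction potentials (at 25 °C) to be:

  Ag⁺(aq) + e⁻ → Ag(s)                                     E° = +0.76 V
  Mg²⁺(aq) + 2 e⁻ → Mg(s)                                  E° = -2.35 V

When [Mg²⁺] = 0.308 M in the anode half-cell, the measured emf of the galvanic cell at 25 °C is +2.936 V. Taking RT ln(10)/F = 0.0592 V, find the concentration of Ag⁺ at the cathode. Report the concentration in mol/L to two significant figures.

Ag⁺/Ag is the cathode, Mg²⁺/Mg the anode: E°cell = +3.11 V, n = 2.
Overall reaction: 2 Ag⁺(aq) + Mg(s) → 2 Ag(s) + Mg²⁺(aq); Q = [Mg²⁺]^1/[Ag⁺]^2.
From E = E° − (0.0592/n) log Q: log Q = (E° − E)·n/0.0592 = (+3.11 − (+2.936))·2/0.0592 = 5.8784.
So 2·log[Ag⁺] = 1·log(0.308) − log Q = -0.5114 − (5.8784) = -6.3898; log[Ag⁺] = -6.3898 / 2 = -3.1949; [Ag⁺] = 10^(-3.1949) ≈ 0.00064 M.

0.00064 M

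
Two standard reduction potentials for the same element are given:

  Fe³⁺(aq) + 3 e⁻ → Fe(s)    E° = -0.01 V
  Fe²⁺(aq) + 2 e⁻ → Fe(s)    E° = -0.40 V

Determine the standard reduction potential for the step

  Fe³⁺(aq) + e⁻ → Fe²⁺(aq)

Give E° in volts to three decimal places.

+0.770 V

Sequential free energies add, so n₃E°₃ = n₁E°₁ + n₂E°₂.
With n₃ = 3, and the known step contributing 2×(-0.40) V, the unknown satisfies 1·E° = 3×(-0.01) − 2×(-0.40) = +0.770.
E° = +0.770 / 1 = +0.770 V.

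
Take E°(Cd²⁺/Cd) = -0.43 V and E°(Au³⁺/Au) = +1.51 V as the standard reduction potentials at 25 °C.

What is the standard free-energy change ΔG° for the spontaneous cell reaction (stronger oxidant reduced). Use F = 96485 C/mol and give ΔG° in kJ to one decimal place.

Au³⁺/Au (E° = +1.51 V) is the cathode; Cd²⁺/Cd (E° = -0.43 V) is the anode, so E°cell = +1.94 V.
Balancing electrons gives n = 6 (lcm of 3 and 2).
ΔG° = −nFE° = −(6)(96485)(+1.94) = -1,123,085 J = -1123.1 kJ.

-1123.1 kJ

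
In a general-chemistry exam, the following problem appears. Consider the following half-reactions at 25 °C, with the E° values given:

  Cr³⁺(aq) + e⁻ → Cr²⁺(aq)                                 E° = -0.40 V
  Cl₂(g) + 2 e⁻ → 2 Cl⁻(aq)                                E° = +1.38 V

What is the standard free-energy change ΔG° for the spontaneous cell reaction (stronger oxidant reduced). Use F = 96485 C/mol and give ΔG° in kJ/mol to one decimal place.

-343.5 kJ/mol

Cl₂/Cl⁻ (E° = +1.38 V) is the cathode; Cr³⁺/Cr²⁺ (E° = -0.40 V) is the anode, so E°cell = +1.78 V.
Balancing electrons gives n = 2 (lcm of 2 and 1).
ΔG° = −nFE° = −(2)(96485)(+1.78) = -343,487 J = -343.5 kJ/mol.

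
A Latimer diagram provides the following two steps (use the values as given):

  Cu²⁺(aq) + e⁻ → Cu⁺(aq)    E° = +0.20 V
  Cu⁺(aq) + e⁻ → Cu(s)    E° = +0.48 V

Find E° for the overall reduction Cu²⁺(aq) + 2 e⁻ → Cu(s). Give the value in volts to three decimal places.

+0.340 V

Since ΔG° = −nFE° is additive over sequential reductions, n₃E°₃ = n₁E°₁ + n₂E°₂.
E°₃ = (1×+0.20 + 1×+0.48) / 2 = (+0.680) / 2 = +0.340 V.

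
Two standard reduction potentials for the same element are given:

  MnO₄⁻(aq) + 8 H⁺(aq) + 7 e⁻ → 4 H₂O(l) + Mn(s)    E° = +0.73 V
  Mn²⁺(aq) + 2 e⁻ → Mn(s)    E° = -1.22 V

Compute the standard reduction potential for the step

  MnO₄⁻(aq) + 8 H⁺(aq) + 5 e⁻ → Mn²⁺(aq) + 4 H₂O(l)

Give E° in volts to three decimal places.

+1.510 V

Sequential free energies add, so n₃E°₃ = n₁E°₁ + n₂E°₂.
With n₃ = 7, and the known step contributing 2×(-1.22) V, the unknown satisfies 5·E° = 7×(+0.73) − 2×(-1.22) = +7.550.
E° = +7.550 / 5 = +1.510 V.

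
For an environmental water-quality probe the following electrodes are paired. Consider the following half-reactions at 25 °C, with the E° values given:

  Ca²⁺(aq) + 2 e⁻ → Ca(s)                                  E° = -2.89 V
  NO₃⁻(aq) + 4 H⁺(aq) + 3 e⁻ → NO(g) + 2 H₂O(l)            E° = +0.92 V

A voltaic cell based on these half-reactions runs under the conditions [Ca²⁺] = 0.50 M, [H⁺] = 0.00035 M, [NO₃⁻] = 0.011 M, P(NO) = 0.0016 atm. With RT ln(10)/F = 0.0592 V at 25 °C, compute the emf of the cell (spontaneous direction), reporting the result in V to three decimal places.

+3.563 V

NO₃⁻/NO is the cathode (higher E°), Ca²⁺/Ca the anode: E°cell = +0.92 − (-2.89) = +3.81 V, n = 6.
Overall: 2 NO₃⁻(aq) + 8 H⁺(aq) + 3 Ca(s) → 2 NO(g) + 4 H₂O(l) + 3 Ca²⁺(aq)
Q = P(NO)^2·[Ca²⁺]^3 / ([NO₃⁻]^2·[H⁺]^8); log Q = 25.070.
E = E° − (0.0592/n) log Q = +3.81 − (0.0592/6)(25.070) = +3.563 V.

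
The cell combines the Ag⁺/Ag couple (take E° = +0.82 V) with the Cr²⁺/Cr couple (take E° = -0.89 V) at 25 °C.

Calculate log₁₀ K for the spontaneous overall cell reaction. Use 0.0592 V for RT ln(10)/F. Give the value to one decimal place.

57.8

Cathode: Ag⁺/Ag; anode: Cr²⁺/Cr. E°cell = +1.71 V, n = 2.
log K = nE°cell / 0.0592 = (2)(+1.71) / 0.0592 = 57.8.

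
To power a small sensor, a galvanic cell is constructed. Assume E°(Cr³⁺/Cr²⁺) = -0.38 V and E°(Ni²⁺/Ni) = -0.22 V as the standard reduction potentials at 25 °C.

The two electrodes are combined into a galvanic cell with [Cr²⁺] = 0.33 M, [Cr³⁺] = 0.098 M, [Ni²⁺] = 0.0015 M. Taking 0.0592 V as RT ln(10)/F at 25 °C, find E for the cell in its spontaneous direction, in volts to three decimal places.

Ni²⁺/Ni is the cathode (higher E°), Cr³⁺/Cr²⁺ the anode: E°cell = -0.22 − (-0.38) = +0.16 V, n = 2.
Overall: Ni²⁺(aq) + 2 Cr²⁺(aq) → Ni(s) + 2 Cr³⁺(aq)
Q = [Cr³⁺]^2 / ([Ni²⁺]·[Cr²⁺]^2); log Q = 1.769.
E = E° − (0.0592/n) log Q = +0.16 − (0.0592/2)(1.769) = +0.108 V.

+0.108 V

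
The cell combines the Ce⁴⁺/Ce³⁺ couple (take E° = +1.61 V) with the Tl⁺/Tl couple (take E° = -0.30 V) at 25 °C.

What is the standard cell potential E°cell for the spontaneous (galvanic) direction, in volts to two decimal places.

The Ce⁴⁺/Ce³⁺ couple has the higher reduction potential, so it is the cathode; Tl⁺/Tl is oxidised at the anode.
E°cell = E°(cathode) − E°(anode) = (+1.61) − (-0.30) = +1.91 V.

+1.91 V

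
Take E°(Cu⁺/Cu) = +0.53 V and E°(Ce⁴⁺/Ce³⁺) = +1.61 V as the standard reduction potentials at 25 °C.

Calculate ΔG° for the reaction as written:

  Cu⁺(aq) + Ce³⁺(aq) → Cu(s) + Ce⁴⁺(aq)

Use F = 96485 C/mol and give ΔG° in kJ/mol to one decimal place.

As written, Cu⁺/Cu is reduced (cathode) and Ce⁴⁺/Ce³⁺ is oxidised (anode), so E°cell = (+0.53) − (+1.61) = -1.08 V.
Balancing electrons gives n = 1.
ΔG° = −nFE° = −(1)(96485)(-1.08) = 104,204 J = +104.2 kJ/mol.

+104.2 kJ/mol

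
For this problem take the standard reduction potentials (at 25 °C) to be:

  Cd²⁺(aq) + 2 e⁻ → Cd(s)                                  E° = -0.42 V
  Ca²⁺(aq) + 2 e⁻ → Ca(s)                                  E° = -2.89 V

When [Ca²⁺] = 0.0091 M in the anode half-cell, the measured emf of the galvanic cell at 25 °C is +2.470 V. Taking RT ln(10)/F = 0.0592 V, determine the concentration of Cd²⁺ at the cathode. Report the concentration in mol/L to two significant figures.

Cd²⁺/Cd is the cathode, Ca²⁺/Ca the anode: E°cell = +2.47 V, n = 2.
Overall reaction: Cd²⁺(aq) + Ca(s) → Cd(s) + Ca²⁺(aq); Q = [Ca²⁺]^1/[Cd²⁺]^1.
From E = E° − (0.0592/n) log Q: log Q = (E° − E)·n/0.0592 = (+2.47 − (+2.470))·2/0.0592 = 0.0000.
So 1·log[Cd²⁺] = 1·log(0.0091) − log Q = -2.0410 − (0.0000) = -2.0410; [Cd²⁺] = 10^(-2.0410) ≈ 0.0091 M.

0.0091 M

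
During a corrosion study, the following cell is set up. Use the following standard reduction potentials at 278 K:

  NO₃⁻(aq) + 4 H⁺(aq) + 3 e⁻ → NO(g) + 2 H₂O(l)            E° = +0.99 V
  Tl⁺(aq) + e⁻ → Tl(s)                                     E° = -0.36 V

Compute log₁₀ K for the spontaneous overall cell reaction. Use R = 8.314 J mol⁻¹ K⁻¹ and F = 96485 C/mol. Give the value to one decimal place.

Cathode: NO₃⁻/NO; anode: Tl⁺/Tl. E°cell = (+0.99) − (-0.36) = +1.35 V, with n = 3.
ΔG° = −nFE° = −RT ln K, so ln K = nFE°/(RT) = (3)(96485)(+1.35) / ((8.314)(278)) = 169.067.
log₁₀ K = 169.067 / ln 10 = 73.4.

73.4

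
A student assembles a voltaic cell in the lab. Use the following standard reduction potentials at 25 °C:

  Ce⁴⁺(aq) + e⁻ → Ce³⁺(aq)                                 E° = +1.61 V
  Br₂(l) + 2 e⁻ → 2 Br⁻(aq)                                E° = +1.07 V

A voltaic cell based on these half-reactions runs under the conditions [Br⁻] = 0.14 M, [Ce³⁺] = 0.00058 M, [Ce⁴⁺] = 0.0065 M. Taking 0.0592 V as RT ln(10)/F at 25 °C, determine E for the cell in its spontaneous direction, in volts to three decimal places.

+0.552 V

Ce⁴⁺/Ce³⁺ is the cathode (higher E°), Br₂/Br⁻ the anode: E°cell = +1.61 − (+1.07) = +0.54 V, n = 2.
Overall: 2 Ce⁴⁺(aq) + 2 Br⁻(aq) → 2 Ce³⁺(aq) + Br₂(l)
Q = [Ce³⁺]^2 / ([Ce⁴⁺]^2·[Br⁻]^2); log Q = -0.391.
E = E° − (0.0592/n) log Q = +0.54 − (0.0592/2)(-0.391) = +0.552 V.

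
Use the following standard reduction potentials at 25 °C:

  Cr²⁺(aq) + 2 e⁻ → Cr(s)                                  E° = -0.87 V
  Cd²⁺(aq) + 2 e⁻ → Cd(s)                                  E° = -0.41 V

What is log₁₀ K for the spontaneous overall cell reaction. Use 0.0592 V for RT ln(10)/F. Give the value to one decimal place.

15.5

Cathode: Cd²⁺/Cd; anode: Cr²⁺/Cr. E°cell = +0.46 V, n = 2.
log K = nE°cell / 0.0592 = (2)(+0.46) / 0.0592 = 15.5.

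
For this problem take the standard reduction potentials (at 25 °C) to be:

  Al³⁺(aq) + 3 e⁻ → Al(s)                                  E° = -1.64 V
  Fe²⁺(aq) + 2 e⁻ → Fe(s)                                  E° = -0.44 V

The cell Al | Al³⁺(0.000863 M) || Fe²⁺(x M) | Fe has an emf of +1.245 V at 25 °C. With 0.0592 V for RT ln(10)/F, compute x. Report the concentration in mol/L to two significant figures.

0.30 M

Fe²⁺/Fe is the cathode, Al³⁺/Al the anode: E°cell = +1.20 V, n = 6.
Overall reaction: 3 Fe²⁺(aq) + 2 Al(s) → 3 Fe(s) + 2 Al³⁺(aq); Q = [Al³⁺]^2/[Fe²⁺]^3.
From E = E° − (0.0592/n) log Q: log Q = (E° − E)·n/0.0592 = (+1.20 − (+1.245))·6/0.0592 = -4.5608.
So 3·log[Fe²⁺] = 2·log(0.000863) − log Q = -6.1280 − (-4.5608) = -1.5672; log[Fe²⁺] = -1.5672 / 3 = -0.5224; [Fe²⁺] = 10^(-0.5224) ≈ 0.30 M.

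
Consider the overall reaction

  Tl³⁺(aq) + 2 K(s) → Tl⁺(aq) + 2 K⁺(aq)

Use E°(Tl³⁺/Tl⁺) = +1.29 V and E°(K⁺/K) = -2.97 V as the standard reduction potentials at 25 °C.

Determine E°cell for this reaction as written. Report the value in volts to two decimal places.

The Tl³⁺/Tl⁺ couple has the higher reduction potential, so it is the cathode; K⁺/K is oxidised at the anode.
E°cell = E°(cathode) − E°(anode) = (+1.29) − (-2.97) = +4.26 V.

+4.26 V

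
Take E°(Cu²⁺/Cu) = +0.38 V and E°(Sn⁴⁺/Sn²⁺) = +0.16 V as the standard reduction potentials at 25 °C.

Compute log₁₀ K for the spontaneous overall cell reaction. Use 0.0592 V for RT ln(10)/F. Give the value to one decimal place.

Cathode: Cu²⁺/Cu; anode: Sn⁴⁺/Sn²⁺. E°cell = +0.22 V, n = 2.
log K = nE°cell / 0.0592 = (2)(+0.22) / 0.0592 = 7.4.

7.4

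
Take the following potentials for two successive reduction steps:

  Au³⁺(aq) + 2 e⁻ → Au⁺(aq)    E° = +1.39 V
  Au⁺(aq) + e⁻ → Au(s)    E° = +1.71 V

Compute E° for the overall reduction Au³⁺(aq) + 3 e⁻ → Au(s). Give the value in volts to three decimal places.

+1.497 V

Adding the free-energy changes (−nFE°) of the two steps gives −n₃FE°₃ = −n₁FE°₁ − n₂FE°₂.
E°₃ = (2×+1.39 + 1×+1.71) / 3 = (+4.490) / 3 = +1.497 V.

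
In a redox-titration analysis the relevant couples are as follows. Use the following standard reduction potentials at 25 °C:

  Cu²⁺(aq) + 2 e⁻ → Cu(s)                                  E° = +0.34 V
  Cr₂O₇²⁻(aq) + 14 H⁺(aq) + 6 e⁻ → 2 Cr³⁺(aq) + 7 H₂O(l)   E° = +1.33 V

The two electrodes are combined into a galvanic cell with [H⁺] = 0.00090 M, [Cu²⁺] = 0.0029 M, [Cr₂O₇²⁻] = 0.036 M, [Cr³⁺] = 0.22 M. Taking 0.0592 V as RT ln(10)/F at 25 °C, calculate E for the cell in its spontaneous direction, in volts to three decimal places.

+0.643 V

Cr₂O₇²⁻/Cr³⁺ is the cathode (higher E°), Cu²⁺/Cu the anode: E°cell = +1.33 − (+0.34) = +0.99 V, n = 6.
Overall: Cr₂O₇²⁻(aq) + 14 H⁺(aq) + 3 Cu(s) → 2 Cr³⁺(aq) + 7 H₂O(l) + 3 Cu²⁺(aq)
Q = [Cr³⁺]^2·[Cu²⁺]^3 / ([Cr₂O₇²⁻]·[H⁺]^14); log Q = 35.156.
E = E° − (0.0592/n) log Q = +0.99 − (0.0592/6)(35.156) = +0.643 V.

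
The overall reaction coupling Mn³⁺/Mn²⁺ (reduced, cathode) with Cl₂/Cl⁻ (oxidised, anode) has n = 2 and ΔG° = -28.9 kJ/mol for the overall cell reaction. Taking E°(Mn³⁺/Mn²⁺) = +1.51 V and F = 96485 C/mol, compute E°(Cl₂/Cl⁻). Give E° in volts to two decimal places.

E°cell = −ΔG°/(nF) = −(-28.9×10³)/((2)(96485)) = +0.150 V.
Since Mn³⁺/Mn²⁺ is the cathode and Cl₂/Cl⁻ the anode, E°cell = E°(Mn³⁺/Mn²⁺) − E°(Cl₂/Cl⁻).
So E°(Cl₂/Cl⁻) = E°(Mn³⁺/Mn²⁺) − E°cell = (+1.51) − (+0.150) = +1.36 V.

+1.36 V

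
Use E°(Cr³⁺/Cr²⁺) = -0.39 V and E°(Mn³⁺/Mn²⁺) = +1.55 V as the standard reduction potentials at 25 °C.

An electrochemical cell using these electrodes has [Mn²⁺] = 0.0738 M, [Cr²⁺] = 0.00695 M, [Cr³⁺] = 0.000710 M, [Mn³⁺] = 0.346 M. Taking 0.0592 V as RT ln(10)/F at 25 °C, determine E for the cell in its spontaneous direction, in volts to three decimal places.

+2.038 V

Mn³⁺/Mn²⁺ is the cathode (higher E°), Cr³⁺/Cr²⁺ the anode: E°cell = +1.55 − (-0.39) = +1.94 V, n = 1.
Overall: Mn³⁺(aq) + Cr²⁺(aq) → Mn²⁺(aq) + Cr³⁺(aq)
Q = [Mn²⁺]·[Cr³⁺] / ([Mn³⁺]·[Cr²⁺]); log Q = -1.662.
E = E° − (0.0592/n) log Q = +1.94 − (0.0592/1)(-1.662) = +2.038 V.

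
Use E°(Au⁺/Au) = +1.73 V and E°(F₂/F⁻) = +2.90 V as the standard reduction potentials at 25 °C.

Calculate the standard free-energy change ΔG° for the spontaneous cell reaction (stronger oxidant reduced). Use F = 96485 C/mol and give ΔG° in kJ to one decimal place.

-225.8 kJ

F₂/F⁻ (E° = +2.90 V) is the cathode; Au⁺/Au (E° = +1.73 V) is the anode, so E°cell = +1.17 V.
Balancing electrons gives n = 2 (lcm of 2 and 1).
ΔG° = −nFE° = −(2)(96485)(+1.17) = -225,775 J = -225.8 kJ.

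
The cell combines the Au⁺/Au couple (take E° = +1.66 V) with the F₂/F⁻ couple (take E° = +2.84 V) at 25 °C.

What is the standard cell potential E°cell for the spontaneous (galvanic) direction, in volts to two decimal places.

+1.18 V

The F₂/F⁻ couple has the higher reduction potential, so it is the cathode; Au⁺/Au is oxidised at the anode.
E°cell = E°(cathode) − E°(anode) = (+2.84) − (+1.66) = +1.18 V.
Since E°cell > 0, the reaction is spontaneous under standard conditions.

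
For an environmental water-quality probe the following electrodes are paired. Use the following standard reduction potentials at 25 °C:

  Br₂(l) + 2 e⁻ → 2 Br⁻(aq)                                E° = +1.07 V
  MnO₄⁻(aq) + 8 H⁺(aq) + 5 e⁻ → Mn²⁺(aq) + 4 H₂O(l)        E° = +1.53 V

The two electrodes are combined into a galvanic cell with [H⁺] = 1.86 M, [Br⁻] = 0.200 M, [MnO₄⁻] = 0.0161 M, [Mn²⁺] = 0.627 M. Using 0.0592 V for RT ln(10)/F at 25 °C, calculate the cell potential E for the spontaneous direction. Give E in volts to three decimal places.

MnO₄⁻/Mn²⁺ is the cathode (higher E°), Br₂/Br⁻ the anode: E°cell = +1.53 − (+1.07) = +0.46 V, n = 10.
Overall: 2 MnO₄⁻(aq) + 16 H⁺(aq) + 10 Br⁻(aq) → 2 Mn²⁺(aq) + 8 H₂O(l) + 5 Br₂(l)
Q = [Mn²⁺]^2 / ([MnO₄⁻]^2·[H⁺]^16·[Br⁻]^10); log Q = 5.858.
E = E° − (0.0592/n) log Q = +0.46 − (0.0592/10)(5.858) = +0.425 V.

+0.425 V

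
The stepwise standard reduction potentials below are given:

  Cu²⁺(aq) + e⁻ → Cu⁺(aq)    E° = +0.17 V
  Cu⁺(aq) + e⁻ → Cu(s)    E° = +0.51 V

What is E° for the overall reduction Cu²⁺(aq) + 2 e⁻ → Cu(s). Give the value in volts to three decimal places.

Standard free energies of sequential steps add: ΔG°₃ = ΔG°₁ + ΔG°₂, so n₃E°₃ = n₁E°₁ + n₂E°₂.
E°₃ = (1×+0.17 + 1×+0.51) / 2 = (+0.680) / 2 = +0.340 V.

+0.340 V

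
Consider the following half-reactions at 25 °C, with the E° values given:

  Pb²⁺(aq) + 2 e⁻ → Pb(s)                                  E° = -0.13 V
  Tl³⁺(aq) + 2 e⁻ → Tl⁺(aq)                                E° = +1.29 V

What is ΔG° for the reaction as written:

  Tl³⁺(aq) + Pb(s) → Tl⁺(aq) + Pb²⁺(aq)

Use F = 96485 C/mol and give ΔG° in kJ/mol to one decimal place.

As written, Tl³⁺/Tl⁺ is reduced (cathode) and Pb²⁺/Pb is oxidised (anode), so E°cell = (+1.29) − (-0.13) = +1.42 V.
Balancing electrons gives n = 2.
ΔG° = −nFE° = −(2)(96485)(+1.42) = -274,017 J = -274.0 kJ/mol.

-274.0 kJ/mol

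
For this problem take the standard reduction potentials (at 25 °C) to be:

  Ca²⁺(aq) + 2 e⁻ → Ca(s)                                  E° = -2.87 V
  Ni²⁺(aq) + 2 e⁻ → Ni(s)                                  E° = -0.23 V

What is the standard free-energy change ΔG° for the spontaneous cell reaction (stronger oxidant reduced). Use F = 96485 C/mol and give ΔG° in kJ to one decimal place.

Ni²⁺/Ni (E° = -0.23 V) is the cathode; Ca²⁺/Ca (E° = -2.87 V) is the anode, so E°cell = +2.64 V.
Balancing electrons gives n = 2 (lcm of 2 and 2).
ΔG° = −nFE° = −(2)(96485)(+2.64) = -509,441 J = -509.4 kJ.

-509.4 kJ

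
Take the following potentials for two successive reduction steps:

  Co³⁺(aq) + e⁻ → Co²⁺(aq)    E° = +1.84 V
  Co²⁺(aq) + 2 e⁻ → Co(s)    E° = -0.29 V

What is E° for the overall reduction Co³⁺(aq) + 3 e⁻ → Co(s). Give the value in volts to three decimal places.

+0.420 V

Since ΔG° = −nFE° is additive over sequential reductions, n₃E°₃ = n₁E°₁ + n₂E°₂.
E°₃ = (1×+1.84 + 2×-0.29) / 3 = (+1.260) / 3 = +0.420 V.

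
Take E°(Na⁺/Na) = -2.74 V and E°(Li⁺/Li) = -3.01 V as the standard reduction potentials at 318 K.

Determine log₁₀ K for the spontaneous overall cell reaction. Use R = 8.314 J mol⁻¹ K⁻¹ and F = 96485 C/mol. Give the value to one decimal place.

Cathode: Na⁺/Na; anode: Li⁺/Li. E°cell = (-2.74) − (-3.01) = +0.27 V, with n = 1.
ΔG° = −nFE° = −RT ln K, so ln K = nFE°/(RT) = (1)(96485)(+0.27) / ((8.314)(318)) = 9.853.
log₁₀ K = 9.853 / ln 10 = 4.3.

4.3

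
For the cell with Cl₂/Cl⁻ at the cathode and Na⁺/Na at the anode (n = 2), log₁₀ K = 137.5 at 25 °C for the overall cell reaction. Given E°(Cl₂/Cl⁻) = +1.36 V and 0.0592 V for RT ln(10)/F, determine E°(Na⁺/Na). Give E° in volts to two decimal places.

-2.71 V

E°cell = (0.0592/n)·log K = (0.0592/2)(137.5) = +4.070 V.
Since Cl₂/Cl⁻ is the cathode and Na⁺/Na the anode, E°cell = E°(Cl₂/Cl⁻) − E°(Na⁺/Na).
So E°(Na⁺/Na) = E°(Cl₂/Cl⁻) − E°cell = (+1.36) − (+4.070) = -2.71 V.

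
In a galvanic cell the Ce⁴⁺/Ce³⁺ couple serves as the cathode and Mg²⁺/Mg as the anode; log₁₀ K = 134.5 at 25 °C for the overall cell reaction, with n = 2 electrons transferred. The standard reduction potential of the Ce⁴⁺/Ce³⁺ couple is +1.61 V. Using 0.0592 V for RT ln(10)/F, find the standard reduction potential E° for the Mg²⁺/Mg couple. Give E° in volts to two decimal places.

E°cell = (0.0592/n)·log K = (0.0592/2)(134.5) = +3.981 V.
Since Ce⁴⁺/Ce³⁺ is the cathode and Mg²⁺/Mg the anode, E°cell = E°(Ce⁴⁺/Ce³⁺) − E°(Mg²⁺/Mg).
So E°(Mg²⁺/Mg) = E°(Ce⁴⁺/Ce³⁺) − E°cell = (+1.61) − (+3.981) = -2.37 V.

-2.37 V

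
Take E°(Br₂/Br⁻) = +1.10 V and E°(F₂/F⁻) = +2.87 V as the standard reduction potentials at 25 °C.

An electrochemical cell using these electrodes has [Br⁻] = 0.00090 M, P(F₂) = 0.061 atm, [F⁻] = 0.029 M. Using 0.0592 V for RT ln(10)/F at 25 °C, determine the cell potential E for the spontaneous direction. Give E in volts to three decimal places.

F₂/F⁻ is the cathode (higher E°), Br₂/Br⁻ the anode: E°cell = +2.87 − (+1.10) = +1.77 V, n = 2.
Overall: F₂(g) + 2 Br⁻(aq) → 2 F⁻(aq) + Br₂(l)
Q = [F⁻]^2 / (P(F₂)·[Br⁻]^2); log Q = 4.231.
E = E° − (0.0592/n) log Q = +1.77 − (0.0592/2)(4.231) = +1.645 V.

+1.645 V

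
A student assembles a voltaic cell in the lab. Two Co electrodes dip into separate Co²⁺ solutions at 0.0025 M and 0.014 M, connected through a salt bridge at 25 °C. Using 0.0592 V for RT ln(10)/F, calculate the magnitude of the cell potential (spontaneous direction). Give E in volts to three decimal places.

+0.022 V

For a concentration cell E°cell = 0. The 0.014 M side is the cathode (reduction is favoured where [Co²⁺] is higher).
With n = 2, E = −(0.0592/2) log([Co²⁺]ₐₙ/[Co²⁺]꜀ₐₜ) = −(0.0592/2) log(0.0025/0.014) = −(0.0592/2)(-0.748) = +0.022 V.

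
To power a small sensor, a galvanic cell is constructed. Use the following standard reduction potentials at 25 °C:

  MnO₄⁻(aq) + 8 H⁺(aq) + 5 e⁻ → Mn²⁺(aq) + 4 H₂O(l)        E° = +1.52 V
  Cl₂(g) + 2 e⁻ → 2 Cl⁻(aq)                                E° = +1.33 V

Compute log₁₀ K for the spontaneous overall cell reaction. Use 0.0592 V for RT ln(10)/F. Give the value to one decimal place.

32.1

Cathode: MnO₄⁻/Mn²⁺; anode: Cl₂/Cl⁻. E°cell = +0.19 V, n = 10.
log K = nE°cell / 0.0592 = (10)(+0.19) / 0.0592 = 32.1.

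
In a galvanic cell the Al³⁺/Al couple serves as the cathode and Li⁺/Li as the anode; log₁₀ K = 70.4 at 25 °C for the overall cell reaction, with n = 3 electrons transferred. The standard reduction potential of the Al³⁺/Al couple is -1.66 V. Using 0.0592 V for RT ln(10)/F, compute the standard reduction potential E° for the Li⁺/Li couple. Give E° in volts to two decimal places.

-3.05 V

E°cell = (0.0592/n)·log K = (0.0592/3)(70.4) = +1.389 V.
Since Al³⁺/Al is the cathode and Li⁺/Li the anode, E°cell = E°(Al³⁺/Al) − E°(Li⁺/Li).
So E°(Li⁺/Li) = E°(Al³⁺/Al) − E°cell = (-1.66) − (+1.389) = -3.05 V.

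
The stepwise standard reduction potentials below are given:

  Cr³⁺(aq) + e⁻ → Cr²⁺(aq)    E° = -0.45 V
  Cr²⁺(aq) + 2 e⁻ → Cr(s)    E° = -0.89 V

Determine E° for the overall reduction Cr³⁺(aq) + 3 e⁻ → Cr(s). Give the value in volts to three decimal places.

Standard free energies of sequential steps add: ΔG°₃ = ΔG°₁ + ΔG°₂, so n₃E°₃ = n₁E°₁ + n₂E°₂.
E°₃ = (1×-0.45 + 2×-0.89) / 3 = (-2.230) / 3 = -0.743 V.
Simply averaging or adding the two E° values would be wrong; the electron-weighted sum is required.

-0.743 V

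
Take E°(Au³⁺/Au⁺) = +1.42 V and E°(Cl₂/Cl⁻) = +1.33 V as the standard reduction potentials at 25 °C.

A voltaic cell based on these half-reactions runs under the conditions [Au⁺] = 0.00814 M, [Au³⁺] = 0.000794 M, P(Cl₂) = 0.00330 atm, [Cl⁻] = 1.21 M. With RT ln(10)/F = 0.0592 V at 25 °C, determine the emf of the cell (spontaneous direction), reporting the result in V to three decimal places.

+0.138 V

Au³⁺/Au⁺ is the cathode (higher E°), Cl₂/Cl⁻ the anode: E°cell = +1.42 − (+1.33) = +0.09 V, n = 2.
Overall: Au³⁺(aq) + 2 Cl⁻(aq) → Au⁺(aq) + Cl₂(g)
Q = [Au⁺]·P(Cl₂) / ([Au³⁺]·[Cl⁻]^2); log Q = -1.636.
E = E° − (0.0592/n) log Q = +0.09 − (0.0592/2)(-1.636) = +0.138 V.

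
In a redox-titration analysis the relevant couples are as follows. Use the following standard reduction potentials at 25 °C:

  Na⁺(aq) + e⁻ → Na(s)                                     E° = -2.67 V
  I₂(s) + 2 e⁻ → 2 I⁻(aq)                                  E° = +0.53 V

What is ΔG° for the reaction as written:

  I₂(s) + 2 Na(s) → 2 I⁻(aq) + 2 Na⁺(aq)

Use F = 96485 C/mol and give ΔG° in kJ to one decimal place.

As written, I₂/I⁻ is reduced (cathode) and Na⁺/Na is oxidised (anode), so E°cell = (+0.53) − (-2.67) = +3.20 V.
Balancing electrons gives n = 2.
ΔG° = −nFE° = −(2)(96485)(+3.20) = -617,504 J = -617.5 kJ.

-617.5 kJ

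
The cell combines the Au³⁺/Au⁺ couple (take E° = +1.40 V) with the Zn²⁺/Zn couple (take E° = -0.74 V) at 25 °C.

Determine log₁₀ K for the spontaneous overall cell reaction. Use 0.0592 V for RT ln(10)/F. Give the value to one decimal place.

Cathode: Au³⁺/Au⁺; anode: Zn²⁺/Zn. E°cell = +2.14 V, n = 2.
log K = nE°cell / 0.0592 = (2)(+2.14) / 0.0592 = 72.3.

72.3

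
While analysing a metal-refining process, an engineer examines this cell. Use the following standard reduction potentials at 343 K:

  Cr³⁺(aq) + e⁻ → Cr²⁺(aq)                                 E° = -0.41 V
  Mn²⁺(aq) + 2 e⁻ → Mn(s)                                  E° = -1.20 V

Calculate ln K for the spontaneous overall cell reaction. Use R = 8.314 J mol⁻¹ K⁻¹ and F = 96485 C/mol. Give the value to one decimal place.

Cathode: Cr³⁺/Cr²⁺; anode: Mn²⁺/Mn. E°cell = (-0.41) − (-1.20) = +0.79 V, with n = 2.
ΔG° = −nFE° = −RT ln K, so ln K = nFE°/(RT) = (2)(96485)(+0.79) / ((8.314)(343)) = 53.458.

53.5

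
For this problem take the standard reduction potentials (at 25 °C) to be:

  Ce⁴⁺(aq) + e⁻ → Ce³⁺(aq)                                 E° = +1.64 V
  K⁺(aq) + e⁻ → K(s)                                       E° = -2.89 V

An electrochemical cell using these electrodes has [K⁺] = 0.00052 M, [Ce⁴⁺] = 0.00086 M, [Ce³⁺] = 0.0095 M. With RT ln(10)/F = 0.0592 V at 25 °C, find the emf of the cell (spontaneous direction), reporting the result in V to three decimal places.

Ce⁴⁺/Ce³⁺ is the cathode (higher E°), K⁺/K the anode: E°cell = +1.64 − (-2.89) = +4.53 V, n = 1.
Overall: Ce⁴⁺(aq) + K(s) → Ce³⁺(aq) + K⁺(aq)
Q = [Ce³⁺]·[K⁺] / ([Ce⁴⁺]); log Q = -2.241.
E = E° − (0.0592/n) log Q = +4.53 − (0.0592/1)(-2.241) = +4.663 V.

+4.663 V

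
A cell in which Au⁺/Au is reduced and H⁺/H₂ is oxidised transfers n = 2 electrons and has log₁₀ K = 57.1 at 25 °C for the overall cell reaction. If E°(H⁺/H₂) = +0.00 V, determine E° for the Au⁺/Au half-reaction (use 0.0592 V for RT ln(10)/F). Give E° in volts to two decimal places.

E°cell = (0.0592/n)·log K = (0.0592/2)(57.1) = +1.690 V.
Since Au⁺/Au is the cathode and H⁺/H₂ the anode, E°cell = E°(Au⁺/Au) − E°(H⁺/H₂).
So E°(Au⁺/Au) = E°cell + E°(H⁺/H₂) = +1.690 + (+0.00) = +1.69 V.

+1.69 V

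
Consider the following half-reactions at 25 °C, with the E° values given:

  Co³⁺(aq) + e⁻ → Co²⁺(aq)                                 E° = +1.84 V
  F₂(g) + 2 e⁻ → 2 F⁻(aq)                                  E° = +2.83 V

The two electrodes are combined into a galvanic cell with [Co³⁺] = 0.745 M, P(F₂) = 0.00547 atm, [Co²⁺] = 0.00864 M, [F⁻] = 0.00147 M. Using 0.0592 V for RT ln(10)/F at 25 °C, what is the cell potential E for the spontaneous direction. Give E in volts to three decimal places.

F₂/F⁻ is the cathode (higher E°), Co³⁺/Co²⁺ the anode: E°cell = +2.83 − (+1.84) = +0.99 V, n = 2.
Overall: F₂(g) + 2 Co²⁺(aq) → 2 F⁻(aq) + 2 Co³⁺(aq)
Q = [F⁻]^2·[Co³⁺]^2 / (P(F₂)·[Co²⁺]^2); log Q = 0.468.
E = E° − (0.0592/n) log Q = +0.99 − (0.0592/2)(0.468) = +0.976 V.

+0.976 V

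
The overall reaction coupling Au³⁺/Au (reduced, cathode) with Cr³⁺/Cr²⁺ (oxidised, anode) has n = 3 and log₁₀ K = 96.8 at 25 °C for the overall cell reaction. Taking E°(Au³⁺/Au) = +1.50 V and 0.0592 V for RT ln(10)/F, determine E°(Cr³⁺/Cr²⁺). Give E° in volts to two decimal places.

E°cell = (0.0592/n)·log K = (0.0592/3)(96.8) = +1.910 V.
Since Au³⁺/Au is the cathode and Cr³⁺/Cr²⁺ the anode, E°cell = E°(Au³⁺/Au) − E°(Cr³⁺/Cr²⁺).
So E°(Cr³⁺/Cr²⁺) = E°(Au³⁺/Au) − E°cell = (+1.50) − (+1.910) = -0.41 V.

-0.41 V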